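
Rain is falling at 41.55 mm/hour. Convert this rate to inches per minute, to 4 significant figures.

41.55 mm/hour × 0.0393701 in/mm × 0.0166667 hour/minute = 0.02726 in/minute.

0.02726 in/minute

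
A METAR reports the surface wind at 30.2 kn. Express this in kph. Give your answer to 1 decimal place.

55.9 km/h

1 kt = 1.852 km/h, so 30.2 × 1.852 = 55.9 km/h.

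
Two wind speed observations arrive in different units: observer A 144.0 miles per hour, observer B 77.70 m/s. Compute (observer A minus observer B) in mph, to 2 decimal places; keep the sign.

observer B: 77.70 m/s = 173.8099 mph.
Difference: 144.0000 − 173.8099 = -29.81 mph.

-29.81 mph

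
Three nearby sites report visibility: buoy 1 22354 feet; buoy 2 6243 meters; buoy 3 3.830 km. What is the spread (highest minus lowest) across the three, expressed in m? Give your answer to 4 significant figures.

buoy 1: 22354 ft = 6813.499 m.
buoy 3: 3.830 km = 3830.000 m.
Spread: 6813.499 − 3830.000 = 2983 m.

2983 m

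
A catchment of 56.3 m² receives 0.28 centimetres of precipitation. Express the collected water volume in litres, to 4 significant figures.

157.6 litres

Depth: 0.28 cm × 10 = 2.8 mm.
1 mm over 1 m² is 1 L, so volume = 2.8 × 56.3 = 157.64 L ≈ 157.6 L.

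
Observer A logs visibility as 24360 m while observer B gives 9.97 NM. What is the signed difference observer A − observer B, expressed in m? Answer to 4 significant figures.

observer B: 9.97 nmi = 18464.44 m.
Difference: 24360.00 − 18464.44 = 5896 m.

5896 m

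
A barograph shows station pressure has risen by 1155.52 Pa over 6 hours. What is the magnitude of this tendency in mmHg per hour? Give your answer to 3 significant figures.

1155.52 Pa / 6 h × 0.00750062 mmHg/Pa = 1.44 mmHg/h.

1.44 mmHg per hour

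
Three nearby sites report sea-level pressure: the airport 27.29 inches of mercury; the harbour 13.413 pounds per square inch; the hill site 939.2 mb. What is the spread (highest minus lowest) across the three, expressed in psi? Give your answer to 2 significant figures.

the airport: 27.29 inHg = 13.4036 psi.
the hill site: 939.2 mb = 13.6219 psi.
Spread: 13.6219 − 13.4036 = 0.22 psi.

0.22 psi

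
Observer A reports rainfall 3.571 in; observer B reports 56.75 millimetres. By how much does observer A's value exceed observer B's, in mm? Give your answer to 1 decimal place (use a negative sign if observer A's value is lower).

34.0 mm

observer A: 3.571 in = 90.703 mm.
Difference: 90.703 − 56.750 = 34.0 mm.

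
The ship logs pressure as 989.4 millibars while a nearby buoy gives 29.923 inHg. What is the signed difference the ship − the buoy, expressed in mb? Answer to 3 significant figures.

the buoy: 29.923 inHg = 1013.309 mb.
Difference: 989.400 − 1013.309 = -23.9 mb.

-23.9 mb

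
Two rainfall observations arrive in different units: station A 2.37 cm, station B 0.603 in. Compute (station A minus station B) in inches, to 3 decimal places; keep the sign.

0.330 in

station A: 2.37 cm = 0.93307 in.
Difference: 0.93307 − 0.60300 = 0.330 in.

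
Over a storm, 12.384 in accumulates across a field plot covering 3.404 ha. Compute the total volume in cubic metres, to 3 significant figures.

10700 cubic metres

Depth: 12.384 in × 25.4 = 314.5536 mm.
Area: 3.404 ha = 34040 m².
1 mm over 1 m² is 1 L, so volume = 314.5536 × 34040 = 10707405 L = 10700 m³.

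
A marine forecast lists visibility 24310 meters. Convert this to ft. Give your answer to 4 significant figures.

79760 ft

1 m = 3.28084 ft, so 24310 × 3.28084 = 79760 ft.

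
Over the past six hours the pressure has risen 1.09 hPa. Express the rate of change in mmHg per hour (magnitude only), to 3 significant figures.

1.09 hPa / 6 h × 0.750062 mmHg/hPa = 0.136 mmHg/h.

0.136 mmHg per hour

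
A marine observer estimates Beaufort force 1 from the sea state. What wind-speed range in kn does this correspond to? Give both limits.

Beaufort 1 (light air) spans 1–3 knots.

1 to 3 kt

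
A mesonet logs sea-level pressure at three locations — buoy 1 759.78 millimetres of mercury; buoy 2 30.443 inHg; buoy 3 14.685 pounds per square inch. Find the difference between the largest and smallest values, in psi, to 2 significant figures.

0.27 psi

buoy 1: 759.78 mmHg = 14.6917 psi.
buoy 2: 30.443 inHg = 14.9522 psi.
Spread: 14.9522 − 14.6850 = 0.27 psi.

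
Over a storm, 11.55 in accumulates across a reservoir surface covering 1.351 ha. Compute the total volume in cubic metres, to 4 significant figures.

3963 cubic metres

Depth: 11.55 in × 25.4 = 293.37 mm.
Area: 1.351 ha = 13510 m².
1 mm over 1 m² is 1 L, so volume = 293.37 × 13510 = 3963428.7 L = 3963 m³.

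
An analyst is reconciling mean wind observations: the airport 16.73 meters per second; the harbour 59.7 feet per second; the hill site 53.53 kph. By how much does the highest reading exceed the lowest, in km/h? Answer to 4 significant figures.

11.98 km/h

the airport: 16.73 m/s = 60.2280 km/h.
the harbour: 59.7 ft/s = 65.5076 km/h.
Spread: 65.5076 − 53.5300 = 11.98 km/h.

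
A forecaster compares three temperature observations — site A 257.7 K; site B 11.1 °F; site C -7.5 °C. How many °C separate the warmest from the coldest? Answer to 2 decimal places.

site A: 257.7 K = -15.450 °C.
site B: 11.1 °F = -11.611 °C.
Spread: (-7.500) − (-15.450) = 7.950 °C.

7.95 °C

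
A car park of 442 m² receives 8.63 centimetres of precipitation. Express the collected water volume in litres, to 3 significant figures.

Depth: 8.63 cm × 10 = 86.3 mm.
1 mm over 1 m² is 1 L, so volume = 86.3 × 442 = 38144.6 L ≈ 38100 L.

38100 litres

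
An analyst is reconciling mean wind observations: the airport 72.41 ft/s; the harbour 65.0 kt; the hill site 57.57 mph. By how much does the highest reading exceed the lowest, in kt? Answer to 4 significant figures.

22.10 kt

the airport: 72.41 ft/s = 42.9018 kt.
the hill site: 57.57 mph = 50.0270 kt.
Spread: 65.0000 − 42.9018 = 22.10 kt.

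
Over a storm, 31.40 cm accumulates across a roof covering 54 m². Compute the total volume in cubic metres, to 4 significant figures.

16.96 cubic metres

Depth: 31.40 cm × 10 = 314 mm.
1 mm over 1 m² is 1 L, so volume = 314 × 54 = 16956 L = 16.96 m³.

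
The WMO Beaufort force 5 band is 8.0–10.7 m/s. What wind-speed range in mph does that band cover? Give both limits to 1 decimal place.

8.0–10.7 m/s × 2.237 = 17.9–23.9 mph.

17.9 to 23.9 mph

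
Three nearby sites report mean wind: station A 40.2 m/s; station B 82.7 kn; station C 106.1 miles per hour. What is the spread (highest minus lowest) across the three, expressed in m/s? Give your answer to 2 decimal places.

station B: 82.7 kt = 42.5446 m/s.
station C: 106.1 mph = 47.4309 m/s.
Spread: 47.4309 − 40.2000 = 7.23 m/s.

7.23 m/s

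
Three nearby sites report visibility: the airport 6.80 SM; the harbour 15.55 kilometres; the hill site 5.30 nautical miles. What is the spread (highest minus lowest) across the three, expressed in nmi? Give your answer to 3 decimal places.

the airport: 6.80 SM = 5.90904 nmi.
the harbour: 15.55 km = 8.39633 nmi.
Spread: 8.39633 − 5.30000 = 3.096 nmi.

3.096 nmi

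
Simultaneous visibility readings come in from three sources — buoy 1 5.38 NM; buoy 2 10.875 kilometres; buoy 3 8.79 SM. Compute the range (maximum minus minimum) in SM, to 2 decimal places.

buoy 1: 5.38 nmi = 6.1912 SM.
buoy 2: 10.875 km = 6.7574 SM.
Spread: 8.7900 − 6.1912 = 2.60 SM.

2.60 SM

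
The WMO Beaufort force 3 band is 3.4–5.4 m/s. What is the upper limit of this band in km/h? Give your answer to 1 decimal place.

3.4–5.4 m/s × 3.6 = 12.2–19.4 km/h.

19.4 km/h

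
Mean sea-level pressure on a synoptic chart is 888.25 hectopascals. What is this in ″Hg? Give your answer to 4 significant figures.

26.23 inHg

1 hPa = 0.02953 inHg, so 888.25 × 0.02953 = 26.23 inHg.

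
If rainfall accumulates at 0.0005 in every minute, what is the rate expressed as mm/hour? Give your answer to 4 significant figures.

0.0005 in/minute × 25.4 mm/in × 60 minute/hour = 0.7620 mm/hour.

0.7620 mm/hour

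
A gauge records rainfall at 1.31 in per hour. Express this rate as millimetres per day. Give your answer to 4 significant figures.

798.6 mm/day

1.31 in/hour × 25.4 mm/in × 24 hour/day = 798.6 mm/day.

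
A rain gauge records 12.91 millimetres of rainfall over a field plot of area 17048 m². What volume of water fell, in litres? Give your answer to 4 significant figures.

220100 litres

1 mm over 1 m² is 1 L, so volume = 12.91 × 17048 = 220089.68 L ≈ 220100 L.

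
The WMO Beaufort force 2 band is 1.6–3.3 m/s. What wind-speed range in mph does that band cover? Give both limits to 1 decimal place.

1.6–3.3 m/s × 2.237 = 3.6–7.4 mph.

3.6 to 7.4 mph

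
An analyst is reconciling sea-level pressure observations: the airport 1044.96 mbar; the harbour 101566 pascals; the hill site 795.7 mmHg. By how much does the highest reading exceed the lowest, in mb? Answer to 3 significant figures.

45.2 mb

the harbour: 101566 Pa = 1015.660 mb.
the hill site: 795.7 mmHg = 1060.846 mb.
Spread: 1060.846 − 1015.660 = 45.2 mb.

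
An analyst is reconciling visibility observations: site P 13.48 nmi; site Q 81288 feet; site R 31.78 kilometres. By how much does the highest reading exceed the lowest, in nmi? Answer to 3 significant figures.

site Q: 81288 ft = 13.3783 nmi.
site R: 31.78 km = 17.1598 nmi.
Spread: 17.1598 − 13.3783 = 3.78 nmi.

3.78 nmi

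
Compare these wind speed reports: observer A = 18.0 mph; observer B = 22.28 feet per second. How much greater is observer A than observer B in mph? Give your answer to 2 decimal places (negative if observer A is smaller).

observer B: 22.28 ft/s = 15.1909 mph.
Difference: 18.0000 − 15.1909 = 2.81 mph.

2.81 mph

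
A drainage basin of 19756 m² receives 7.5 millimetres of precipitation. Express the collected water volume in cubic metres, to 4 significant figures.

1 mm over 1 m² is 1 L, so volume = 7.5 × 19756 = 148170 L = 148.2 m³.

148.2 cubic metres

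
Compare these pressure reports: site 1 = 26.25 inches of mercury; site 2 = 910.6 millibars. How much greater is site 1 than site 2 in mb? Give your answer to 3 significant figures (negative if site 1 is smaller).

-21.7 mb

site 1: 26.25 inHg = 888.927 mb.
Difference: 888.927 − 910.600 = -21.7 mb.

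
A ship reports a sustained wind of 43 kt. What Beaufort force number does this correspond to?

43 kt lies in the Beaufort 9 band (strong gale, 41–47 kt).

Beaufort force 9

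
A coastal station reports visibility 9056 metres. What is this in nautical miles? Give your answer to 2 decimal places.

1 m = 0.000539957 nmi, so 9056 × 0.000539957 = 4.89 nmi.

4.89 nmi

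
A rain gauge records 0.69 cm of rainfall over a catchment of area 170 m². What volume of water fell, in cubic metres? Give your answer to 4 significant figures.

Depth: 0.69 cm × 10 = 6.9 mm.
1 mm over 1 m² is 1 L, so volume = 6.9 × 170 = 1173 L = 1.173 m³.

1.173 cubic metres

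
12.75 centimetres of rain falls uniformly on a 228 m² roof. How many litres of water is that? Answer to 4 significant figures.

29070 litres

Depth: 12.75 cm × 10 = 127.5 mm.
1 mm over 1 m² is 1 L, so volume = 127.5 × 228 = 29070 L.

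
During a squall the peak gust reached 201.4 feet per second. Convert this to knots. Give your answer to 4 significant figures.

119.3 kt

1 ft/s = 0.592484 kt, so 201.4 × 0.592484 = 119.3 kt.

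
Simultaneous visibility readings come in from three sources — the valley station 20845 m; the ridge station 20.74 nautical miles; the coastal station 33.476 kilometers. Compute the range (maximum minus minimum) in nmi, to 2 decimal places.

the valley station: 20845 m = 11.2554 nmi.
the coastal station: 33.476 km = 18.0756 nmi.
Spread: 20.7400 − 11.2554 = 9.48 nmi.

9.48 nmi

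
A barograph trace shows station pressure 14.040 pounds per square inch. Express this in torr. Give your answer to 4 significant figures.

1 psi = 51.7149 mmHg, so 14.040 × 51.7149 = 726.1 mmHg.

726.1 mmHg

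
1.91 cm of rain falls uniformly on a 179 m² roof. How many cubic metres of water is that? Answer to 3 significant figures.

Depth: 1.91 cm × 10 = 19.1 mm.
1 mm over 1 m² is 1 L, so volume = 19.1 × 179 = 3418.9 L = 3.42 m³.

3.42 cubic metres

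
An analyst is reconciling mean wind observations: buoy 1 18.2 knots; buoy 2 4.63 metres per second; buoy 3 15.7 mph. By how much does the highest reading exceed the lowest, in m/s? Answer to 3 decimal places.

buoy 1: 18.2 kt = 9.36289 m/s.
buoy 3: 15.7 mph = 7.01853 m/s.
Spread: 9.36289 − 4.63000 = 4.733 m/s.

4.733 m/s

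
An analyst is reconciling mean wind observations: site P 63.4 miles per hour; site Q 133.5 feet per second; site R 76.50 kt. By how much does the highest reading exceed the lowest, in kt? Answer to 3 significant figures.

site P: 63.4 mph = 55.093 kt.
site Q: 133.5 ft/s = 79.097 kt.
Spread: 79.097 − 55.093 = 24.0 kt.

24.0 kt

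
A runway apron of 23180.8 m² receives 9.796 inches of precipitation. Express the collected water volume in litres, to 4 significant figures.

5768000 litres

Depth: 9.796 in × 25.4 = 248.8184 mm.
1 mm over 1 m² is 1 L, so volume = 248.8184 × 23180.8 = 5767809.6 L ≈ 5768000 L.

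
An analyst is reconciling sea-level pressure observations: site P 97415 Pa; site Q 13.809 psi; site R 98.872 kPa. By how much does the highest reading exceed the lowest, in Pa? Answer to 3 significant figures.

3660 Pa

site Q: 13.809 psi = 95209.70 Pa.
site R: 98.872 kPa = 98872.00 Pa.
Spread: 98872.00 − 95209.70 = 3660 Pa.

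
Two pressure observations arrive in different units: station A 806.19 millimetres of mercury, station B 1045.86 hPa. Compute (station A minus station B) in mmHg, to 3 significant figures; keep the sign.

station B: 1045.86 hPa = 784.459 mmHg.
Difference: 806.190 − 784.459 = 21.7 mmHg.

21.7 mmHg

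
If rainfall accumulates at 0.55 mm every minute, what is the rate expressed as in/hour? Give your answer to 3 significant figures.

0.55 mm/minute × 0.0393701 in/mm × 60 minute/hour = 1.30 in/hour.

1.30 in/hour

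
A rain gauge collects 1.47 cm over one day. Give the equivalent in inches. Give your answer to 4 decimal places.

1 cm = 0.393701 in, so 1.47 × 0.393701 = 0.5787 in.

0.5787 in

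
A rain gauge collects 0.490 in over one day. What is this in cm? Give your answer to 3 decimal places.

1 in = 2.54 cm, so 0.490 × 2.54 = 1.245 cm.

1.245 cm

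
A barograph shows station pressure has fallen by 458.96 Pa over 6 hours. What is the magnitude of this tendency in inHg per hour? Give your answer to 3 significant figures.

0.0226 inHg per hour

458.96 Pa / 6 h × 0.0002953 inHg/Pa = 0.0226 inHg/h.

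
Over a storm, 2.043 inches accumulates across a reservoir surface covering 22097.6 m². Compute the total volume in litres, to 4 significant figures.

Depth: 2.043 in × 25.4 = 51.8922 mm.
1 mm over 1 m² is 1 L, so volume = 51.8922 × 22097.6 = 1146693.1 L ≈ 1147000 L.

1147000 litres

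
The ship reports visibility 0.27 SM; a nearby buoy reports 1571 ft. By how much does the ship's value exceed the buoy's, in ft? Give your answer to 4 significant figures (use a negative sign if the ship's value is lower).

the ship: 0.27 SM = 1425.600 ft.
Difference: 1425.600 − 1571.000 = -145.4 ft.

-145.4 ft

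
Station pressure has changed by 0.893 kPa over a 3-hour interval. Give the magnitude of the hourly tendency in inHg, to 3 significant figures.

0.893 kPa / 3 h × 0.2953 inHg/kPa = 0.0879 inHg/h.

0.0879 inHg per hour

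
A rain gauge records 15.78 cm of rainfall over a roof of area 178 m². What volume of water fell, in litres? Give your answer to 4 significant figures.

Depth: 15.78 cm × 10 = 157.8 mm.
1 mm over 1 m² is 1 L, so volume = 157.8 × 178 = 28088.4 L ≈ 28090 L.

28090 litres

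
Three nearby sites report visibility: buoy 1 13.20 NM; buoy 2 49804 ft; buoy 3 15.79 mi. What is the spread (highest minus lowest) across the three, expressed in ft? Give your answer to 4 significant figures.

33570 ft

buoy 1: 13.20 nmi = 80204.72 ft.
buoy 3: 15.79 SM = 83371.20 ft.
Spread: 83371.20 − 49804.00 = 33570 ft.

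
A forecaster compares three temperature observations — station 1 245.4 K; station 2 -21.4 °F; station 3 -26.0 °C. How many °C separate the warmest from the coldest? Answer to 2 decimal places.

3.67 °C

station 1: 245.4 K = -27.750 °C.
station 2: -21.4 °F = -29.667 °C.
Spread: (-26.000) − (-29.667) = 3.667 °C.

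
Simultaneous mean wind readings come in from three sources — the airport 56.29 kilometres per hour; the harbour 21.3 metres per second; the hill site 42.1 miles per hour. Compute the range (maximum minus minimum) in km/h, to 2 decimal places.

the harbour: 21.3 m/s = 76.6800 km/h.
the hill site: 42.1 mph = 67.7534 km/h.
Spread: 76.6800 − 56.2900 = 20.39 km/h.

20.39 km/h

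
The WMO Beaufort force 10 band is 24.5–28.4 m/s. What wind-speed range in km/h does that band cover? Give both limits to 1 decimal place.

88.2 to 102.2 km/h

24.5–28.4 m/s × 3.6 = 88.2–102.2 km/h.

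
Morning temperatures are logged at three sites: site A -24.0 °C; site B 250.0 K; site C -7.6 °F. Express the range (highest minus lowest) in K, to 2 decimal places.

2.00 K

site B: 250.0 K = -23.150 °C.
site C: -7.6 °F = -22.000 °C.
Spread: (-22.000) − (-24.000) = 2.000 °C.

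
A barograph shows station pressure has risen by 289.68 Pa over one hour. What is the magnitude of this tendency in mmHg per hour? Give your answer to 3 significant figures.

2.17 mmHg per hour

289.68 Pa / 1 h × 0.00750062 mmHg/Pa = 2.17 mmHg/h.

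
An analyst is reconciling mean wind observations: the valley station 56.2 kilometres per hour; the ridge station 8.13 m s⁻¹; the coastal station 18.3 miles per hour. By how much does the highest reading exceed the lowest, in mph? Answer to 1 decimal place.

16.7 mph

the valley station: 56.2 km/h = 34.921 mph.
the ridge station: 8.13 m/s = 18.186 mph.
Spread: 34.921 − 18.186 = 16.7 mph.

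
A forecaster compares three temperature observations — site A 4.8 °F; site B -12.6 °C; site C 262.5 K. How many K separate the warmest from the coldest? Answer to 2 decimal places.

4.46 K

site A: 4.8 °F = -15.111 °C.
site C: 262.5 K = -10.650 °C.
Spread: (-10.650) − (-15.111) = 4.461 °C.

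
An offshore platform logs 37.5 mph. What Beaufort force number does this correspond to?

37.5 mph = 16.8 m/s, which is Beaufort 7 (near gale, 13.9–17.1 m/s).

Beaufort force 7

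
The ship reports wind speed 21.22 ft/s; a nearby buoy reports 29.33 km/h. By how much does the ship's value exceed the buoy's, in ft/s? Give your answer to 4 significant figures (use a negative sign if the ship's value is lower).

the buoy: 29.33 km/h = 26.72973 ft/s.
Difference: 21.22000 − 26.72973 = -5.510 ft/s.

-5.510 ft/s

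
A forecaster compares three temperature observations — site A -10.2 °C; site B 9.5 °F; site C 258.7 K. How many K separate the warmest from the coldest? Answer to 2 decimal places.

site B: 9.5 °F = -12.500 °C.
site C: 258.7 K = -14.450 °C.
Spread: (-10.200) − (-14.450) = 4.250 °C.

4.25 K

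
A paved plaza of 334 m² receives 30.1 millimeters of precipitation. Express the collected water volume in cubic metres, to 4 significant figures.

10.05 cubic metres

1 mm over 1 m² is 1 L, so volume = 30.1 × 334 = 10053.4 L = 10.05 m³.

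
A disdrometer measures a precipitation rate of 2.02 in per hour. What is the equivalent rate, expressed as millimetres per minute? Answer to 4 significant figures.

2.02 in/hour × 25.4 mm/in × 0.0166667 hour/minute = 0.8551 mm/minute.

0.8551 mm/minute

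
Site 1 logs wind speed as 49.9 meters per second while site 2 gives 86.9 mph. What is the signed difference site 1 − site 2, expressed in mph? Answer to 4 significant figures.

site 1: 49.9 m/s = 111.6231 mph.
Difference: 111.6231 − 86.9000 = 24.72 mph.

24.72 mph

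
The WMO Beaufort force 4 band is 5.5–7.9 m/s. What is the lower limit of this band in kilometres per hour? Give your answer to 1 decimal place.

19.8 km/h

5.5–7.9 m/s × 3.6 = 19.8–28.4 km/h.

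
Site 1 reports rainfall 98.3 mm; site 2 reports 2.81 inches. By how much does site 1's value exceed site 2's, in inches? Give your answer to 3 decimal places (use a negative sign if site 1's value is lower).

site 1: 98.3 mm = 3.87008 in.
Difference: 3.87008 − 2.81000 = 1.060 in.

1.060 in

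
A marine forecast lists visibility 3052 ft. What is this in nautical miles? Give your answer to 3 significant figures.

0.502 nmi

1 ft = 0.000164579 nmi, so 3052 × 0.000164579 = 0.502 nmi.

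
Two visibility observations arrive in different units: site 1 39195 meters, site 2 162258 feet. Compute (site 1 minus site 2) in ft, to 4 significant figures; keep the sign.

-33670 ft

site 1: 39195 m = 128592.52 ft.
Difference: 128592.52 − 162258.00 = -33670 ft.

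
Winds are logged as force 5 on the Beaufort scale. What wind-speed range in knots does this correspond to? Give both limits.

Beaufort 5 (fresh breeze) spans 17–21 knots.

17 to 21 kt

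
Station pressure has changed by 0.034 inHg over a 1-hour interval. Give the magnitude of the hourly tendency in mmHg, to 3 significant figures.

0.864 mmHg per hour

0.034 inHg / 1 h × 25.4 mmHg/inHg = 0.864 mmHg/h.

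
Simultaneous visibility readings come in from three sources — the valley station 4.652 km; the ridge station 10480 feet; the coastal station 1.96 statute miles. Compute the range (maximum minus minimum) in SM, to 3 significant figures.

the valley station: 4.652 km = 2.89062 SM.
the ridge station: 10480 ft = 1.98485 SM.
Spread: 2.89062 − 1.96000 = 0.931 SM.

0.931 SM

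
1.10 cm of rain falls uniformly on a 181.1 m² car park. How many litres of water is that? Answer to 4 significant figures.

1992 litres

Depth: 1.10 cm × 10 = 11 mm.
1 mm over 1 m² is 1 L, so volume = 11 × 181.1 = 1992.1 L ≈ 1992 L.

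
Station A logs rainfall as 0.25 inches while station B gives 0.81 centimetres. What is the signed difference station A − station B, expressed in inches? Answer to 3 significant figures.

-0.0689 in

station B: 0.81 cm = 0.318898 in.
Difference: 0.250000 − 0.318898 = -0.0689 in.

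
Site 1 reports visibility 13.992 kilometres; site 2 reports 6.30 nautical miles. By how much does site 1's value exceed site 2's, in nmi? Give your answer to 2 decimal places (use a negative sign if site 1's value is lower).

1.26 nmi

site 1: 13.992 km = 7.5551 nmi.
Difference: 7.5551 − 6.3000 = 1.26 nmi.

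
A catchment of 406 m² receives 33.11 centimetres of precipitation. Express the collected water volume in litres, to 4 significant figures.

Depth: 33.11 cm × 10 = 331.1 mm.
1 mm over 1 m² is 1 L, so volume = 331.1 × 406 = 134426.6 L ≈ 134400 L.

134400 litres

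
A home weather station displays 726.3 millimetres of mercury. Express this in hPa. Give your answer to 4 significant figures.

968.3 hPa

1 mmHg = 1.33322 hPa, so 726.3 × 1.33322 = 968.3 hPa.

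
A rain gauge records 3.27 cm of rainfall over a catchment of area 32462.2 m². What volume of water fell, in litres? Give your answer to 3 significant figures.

1060000 litres

Depth: 3.27 cm × 10 = 32.7 mm.
1 mm over 1 m² is 1 L, so volume = 32.7 × 32462.2 = 1061513.9 L ≈ 1060000 L.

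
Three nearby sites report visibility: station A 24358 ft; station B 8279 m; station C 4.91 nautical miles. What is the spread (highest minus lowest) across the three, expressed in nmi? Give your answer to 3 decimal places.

0.901 nmi

station A: 24358 ft = 4.00881 nmi.
station B: 8279 m = 4.47030 nmi.
Spread: 4.91000 − 4.00881 = 0.901 nmi.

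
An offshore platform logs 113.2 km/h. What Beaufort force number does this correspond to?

Beaufort force 11

113.2 km/h = 31.4 m/s, which is Beaufort 11 (violent storm, 28.5–32.6 m/s).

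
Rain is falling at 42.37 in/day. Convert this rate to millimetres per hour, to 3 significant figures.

44.8 mm/hour

42.37 in/day × 25.4 mm/in × 0.0416667 day/hour = 44.8 mm/hour.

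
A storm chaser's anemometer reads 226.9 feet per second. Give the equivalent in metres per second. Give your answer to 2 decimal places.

69.16 m/s

1 ft/s = 0.3048 m/s, so 226.9 × 0.3048 = 69.16 m/s.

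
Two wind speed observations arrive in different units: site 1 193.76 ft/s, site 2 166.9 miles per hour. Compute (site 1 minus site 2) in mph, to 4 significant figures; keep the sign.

site 1: 193.76 ft/s = 132.1091 mph.
Difference: 132.1091 − 166.9000 = -34.79 mph.

-34.79 mph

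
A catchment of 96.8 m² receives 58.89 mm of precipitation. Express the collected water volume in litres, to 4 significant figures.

1 mm over 1 m² is 1 L, so volume = 58.89 × 96.8 = 5700.552 L ≈ 5701 L.

5701 litres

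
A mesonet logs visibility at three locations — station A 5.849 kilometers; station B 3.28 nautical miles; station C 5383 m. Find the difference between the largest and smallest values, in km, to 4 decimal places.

station B: 3.28 nmi = 6.074560 km.
station C: 5383 m = 5.383000 km.
Spread: 6.074560 − 5.383000 = 0.6916 km.

0.6916 km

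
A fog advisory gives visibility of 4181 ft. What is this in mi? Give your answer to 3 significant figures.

0.792 SM

1 ft = 0.000189394 SM, so 4181 × 0.000189394 = 0.792 SM.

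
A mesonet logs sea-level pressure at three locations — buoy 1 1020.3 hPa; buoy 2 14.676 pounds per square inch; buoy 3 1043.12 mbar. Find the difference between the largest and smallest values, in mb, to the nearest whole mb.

buoy 1: 1020.3 hPa = 1020.30 mb.
buoy 2: 14.676 psi = 1011.87 mb.
Spread: 1043.12 − 1011.87 = 31 mb.

31 mb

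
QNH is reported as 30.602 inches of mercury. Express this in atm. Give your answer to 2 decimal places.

1 inHg = 0.0334211 atm, so 30.602 × 0.0334211 = 1.02 atm.

1.02 atm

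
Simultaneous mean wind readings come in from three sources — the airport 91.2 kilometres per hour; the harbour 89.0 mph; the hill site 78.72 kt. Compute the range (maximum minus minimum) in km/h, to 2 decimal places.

54.59 km/h

the harbour: 89.0 mph = 143.2316 km/h.
the hill site: 78.72 kt = 145.7894 km/h.
Spread: 145.7894 − 91.2000 = 54.59 km/h.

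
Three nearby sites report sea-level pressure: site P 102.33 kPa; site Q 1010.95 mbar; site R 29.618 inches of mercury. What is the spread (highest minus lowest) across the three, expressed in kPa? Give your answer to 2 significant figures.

2.0 kPa

site Q: 1010.95 mb = 101.095 kPa.
site R: 29.618 inHg = 100.298 kPa.
Spread: 102.330 − 100.298 = 2.0 kPa.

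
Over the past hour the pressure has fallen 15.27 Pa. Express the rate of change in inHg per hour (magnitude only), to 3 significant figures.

0.00451 inHg per hour

15.27 Pa / 1 h × 0.0002953 inHg/Pa = 0.00451 inHg/h.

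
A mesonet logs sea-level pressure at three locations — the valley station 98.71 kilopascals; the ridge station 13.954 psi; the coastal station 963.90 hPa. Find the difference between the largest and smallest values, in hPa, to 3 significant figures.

25.0 hPa

the valley station: 98.71 kPa = 987.100 hPa.
the ridge station: 13.954 psi = 962.094 hPa.
Spread: 987.100 − 962.094 = 25.0 hPa.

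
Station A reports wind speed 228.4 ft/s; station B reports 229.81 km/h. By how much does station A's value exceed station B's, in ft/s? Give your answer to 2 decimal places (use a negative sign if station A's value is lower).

18.96 ft/s

station B: 229.81 km/h = 209.4361 ft/s.
Difference: 228.4000 − 209.4361 = 18.96 ft/s.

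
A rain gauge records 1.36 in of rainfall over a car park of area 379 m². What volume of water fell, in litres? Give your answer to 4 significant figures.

Depth: 1.36 in × 25.4 = 34.544 mm.
1 mm over 1 m² is 1 L, so volume = 34.544 × 379 = 13092.176 L ≈ 13090 L.

13090 litres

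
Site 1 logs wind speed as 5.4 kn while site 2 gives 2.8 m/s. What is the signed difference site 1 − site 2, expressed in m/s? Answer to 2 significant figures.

site 1: 5.4 kt = 2.77800 m/s.
Difference: 2.77800 − 2.80000 = -0.022 m/s.

-0.022 m/s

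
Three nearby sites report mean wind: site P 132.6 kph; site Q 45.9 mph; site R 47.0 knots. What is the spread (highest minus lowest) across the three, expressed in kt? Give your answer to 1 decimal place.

31.7 kt

site P: 132.6 km/h = 71.598 kt.
site Q: 45.9 mph = 39.886 kt.
Spread: 71.598 − 39.886 = 31.7 kt.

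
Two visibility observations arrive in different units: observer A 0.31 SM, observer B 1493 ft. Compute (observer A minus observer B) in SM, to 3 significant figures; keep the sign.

0.0272 SM

observer B: 1493 ft = 0.282765 SM.
Difference: 0.310000 − 0.282765 = 0.0272 SM.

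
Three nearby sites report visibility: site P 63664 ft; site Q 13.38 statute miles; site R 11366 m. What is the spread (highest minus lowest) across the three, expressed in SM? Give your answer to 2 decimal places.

site P: 63664 ft = 12.0576 SM.
site R: 11366 m = 7.0625 SM.
Spread: 13.3800 − 7.0625 = 6.32 SM.

6.32 SM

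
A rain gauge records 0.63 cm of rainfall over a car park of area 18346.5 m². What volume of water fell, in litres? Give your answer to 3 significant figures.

116000 litres

Depth: 0.63 cm × 10 = 6.3 mm.
1 mm over 1 m² is 1 L, so volume = 6.3 × 18346.5 = 115582.95 L ≈ 116000 L.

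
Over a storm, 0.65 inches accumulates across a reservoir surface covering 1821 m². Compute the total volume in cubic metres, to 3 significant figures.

Depth: 0.65 in × 25.4 = 16.51 mm.
1 mm over 1 m² is 1 L, so volume = 16.51 × 1821 = 30064.71 L = 30.1 m³.

30.1 cubic metres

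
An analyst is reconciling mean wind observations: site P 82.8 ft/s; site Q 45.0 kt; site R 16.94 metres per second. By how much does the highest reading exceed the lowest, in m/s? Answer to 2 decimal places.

site P: 82.8 ft/s = 25.2374 m/s.
site Q: 45.0 kt = 23.1500 m/s.
Spread: 25.2374 − 16.9400 = 8.30 m/s.

8.30 m/s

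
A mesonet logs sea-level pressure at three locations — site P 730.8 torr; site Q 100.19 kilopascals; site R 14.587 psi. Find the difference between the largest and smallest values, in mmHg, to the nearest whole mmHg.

site Q: 100.19 kPa = 751.49 mmHg.
site R: 14.587 psi = 754.37 mmHg.
Spread: 754.37 − 730.80 = 24 mmHg.

24 mmHg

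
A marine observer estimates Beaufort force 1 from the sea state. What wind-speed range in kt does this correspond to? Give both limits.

1 to 3 kt

Beaufort 1 (light air) spans 1–3 knots.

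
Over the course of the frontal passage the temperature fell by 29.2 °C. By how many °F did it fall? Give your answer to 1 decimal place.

Converting a difference, only the 9/5 scale factor applies: Δ°F = 29.2 × 1.8 = 52.6 °F.

52.6 °F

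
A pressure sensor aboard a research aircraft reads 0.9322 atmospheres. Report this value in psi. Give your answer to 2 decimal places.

1 atm = 14.6959 psi, so 0.9322 × 14.6959 = 13.70 psi.

13.70 psi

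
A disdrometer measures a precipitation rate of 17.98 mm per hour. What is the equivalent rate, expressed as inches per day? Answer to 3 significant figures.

17.0 in/day

17.98 mm/hour × 0.0393701 in/mm × 24 hour/day = 17.0 in/day.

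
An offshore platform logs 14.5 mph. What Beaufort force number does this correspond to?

14.5 mph = 6.5 m/s, which is Beaufort 4 (moderate breeze, 5.5–7.9 m/s).

Beaufort force 4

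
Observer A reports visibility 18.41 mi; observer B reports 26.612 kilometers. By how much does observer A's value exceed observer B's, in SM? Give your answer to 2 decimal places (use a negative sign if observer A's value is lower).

observer B: 26.612 km = 16.5359 SM.
Difference: 18.4100 − 16.5359 = 1.87 SM.

1.87 SM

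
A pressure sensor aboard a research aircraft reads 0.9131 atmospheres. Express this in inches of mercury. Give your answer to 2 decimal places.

1 atm = 29.9213 inHg, so 0.9131 × 29.9213 = 27.32 inHg.

27.32 inHg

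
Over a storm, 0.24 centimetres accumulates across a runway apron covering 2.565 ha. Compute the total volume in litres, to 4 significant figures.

61560 litres

Depth: 0.24 cm × 10 = 2.4 mm.
Area: 2.565 ha = 25650 m².
1 mm over 1 m² is 1 L, so volume = 2.4 × 25650 = 61560 L.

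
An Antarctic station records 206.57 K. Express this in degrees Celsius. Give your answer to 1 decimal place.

-66.6 °C

°C = 206.57 − 273.15 = -66.6 °C.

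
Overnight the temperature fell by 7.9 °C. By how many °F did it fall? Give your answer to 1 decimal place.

For a temperature change the 32° offset cancels: Δ°F = 7.9 × 1.8 = 14.2 °F.

14.2 °F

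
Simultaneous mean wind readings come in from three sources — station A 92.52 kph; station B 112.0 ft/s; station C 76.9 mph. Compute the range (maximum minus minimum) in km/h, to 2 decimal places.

station B: 112.0 ft/s = 122.8954 km/h.
station C: 76.9 mph = 123.7586 km/h.
Spread: 123.7586 − 92.5200 = 31.24 km/h.

31.24 km/h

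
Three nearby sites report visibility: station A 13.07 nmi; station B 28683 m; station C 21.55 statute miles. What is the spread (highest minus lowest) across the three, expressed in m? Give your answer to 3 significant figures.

10500 m

station A: 13.07 nmi = 24205.64 m.
station C: 21.55 SM = 34681.36 m.
Spread: 34681.36 − 24205.64 = 10500 m.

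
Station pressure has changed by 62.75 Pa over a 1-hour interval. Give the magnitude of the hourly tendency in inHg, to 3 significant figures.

62.75 Pa / 1 h × 0.0002953 inHg/Pa = 0.0185 inHg/h.

0.0185 inHg per hour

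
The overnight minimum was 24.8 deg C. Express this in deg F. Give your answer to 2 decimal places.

°F = °C × 9/5 + 32 = 24.8 × 1.8 + 32 = 76.64 °F.

76.64 °F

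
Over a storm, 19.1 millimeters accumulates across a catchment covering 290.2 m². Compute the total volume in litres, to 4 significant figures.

1 mm over 1 m² is 1 L, so volume = 19.1 × 290.2 = 5542.82 L ≈ 5543 L.

5543 litres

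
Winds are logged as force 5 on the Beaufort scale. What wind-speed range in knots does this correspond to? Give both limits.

Beaufort 5 (fresh breeze) spans 17–21 knots.

17 to 21 kt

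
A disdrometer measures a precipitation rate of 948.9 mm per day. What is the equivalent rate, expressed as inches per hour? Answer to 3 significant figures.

1.56 in/hour

948.9 mm/day × 0.0393701 in/mm × 0.0416667 day/hour = 1.56 in/hour.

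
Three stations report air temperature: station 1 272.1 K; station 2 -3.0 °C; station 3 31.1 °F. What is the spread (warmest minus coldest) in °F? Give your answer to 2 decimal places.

station 1: 272.1 K = -1.050 °C.
station 3: 31.1 °F = -0.500 °C.
Spread: (-0.500) − (-3.000) = 2.500 °C = 4.50 °F.

4.50 °F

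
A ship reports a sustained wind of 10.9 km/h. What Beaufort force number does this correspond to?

Beaufort force 2

10.9 km/h = 3.0 m/s, which is Beaufort 2 (light breeze, 1.6–3.3 m/s).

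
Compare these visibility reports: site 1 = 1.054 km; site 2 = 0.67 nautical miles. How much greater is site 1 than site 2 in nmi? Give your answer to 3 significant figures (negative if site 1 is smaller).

-0.101 nmi

site 1: 1.054 km = 0.56911 nmi.
Difference: 0.56911 − 0.67000 = -0.101 nmi.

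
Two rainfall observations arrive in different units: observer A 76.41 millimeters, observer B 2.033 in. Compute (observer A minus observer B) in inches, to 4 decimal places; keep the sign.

observer A: 76.41 mm = 3.008268 in.
Difference: 3.008268 − 2.033000 = 0.9753 in.

0.9753 in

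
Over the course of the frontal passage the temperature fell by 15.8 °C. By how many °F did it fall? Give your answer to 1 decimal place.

28.4 °F

For a temperature change the 32° offset cancels: Δ°F = 15.8 × 1.8 = 28.4 °F.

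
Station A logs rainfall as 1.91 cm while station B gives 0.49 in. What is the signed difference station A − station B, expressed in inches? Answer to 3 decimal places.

0.262 in

station A: 1.91 cm = 0.75197 in.
Difference: 0.75197 − 0.49000 = 0.262 in.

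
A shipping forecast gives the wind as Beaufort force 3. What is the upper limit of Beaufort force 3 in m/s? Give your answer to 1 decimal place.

Beaufort 3 (gentle breeze) spans 3.4–5.4 m/s.

5.4 m/s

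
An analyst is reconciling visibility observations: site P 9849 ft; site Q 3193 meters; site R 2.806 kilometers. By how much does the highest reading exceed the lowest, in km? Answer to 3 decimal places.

0.387 km

site P: 9849 ft = 3.00198 km.
site Q: 3193 m = 3.19300 km.
Spread: 3.19300 − 2.80600 = 0.387 km.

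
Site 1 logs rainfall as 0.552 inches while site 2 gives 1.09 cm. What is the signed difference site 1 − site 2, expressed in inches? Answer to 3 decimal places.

0.123 in

site 2: 1.09 cm = 0.42913 in.
Difference: 0.55200 − 0.42913 = 0.123 in.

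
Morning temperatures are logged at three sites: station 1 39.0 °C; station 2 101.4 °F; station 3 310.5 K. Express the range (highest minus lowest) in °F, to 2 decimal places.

2.97 °F

station 2: 101.4 °F = 38.556 °C.
station 3: 310.5 K = 37.350 °C.
Spread: 39.000 − 37.350 = 1.650 °C = 2.97 °F.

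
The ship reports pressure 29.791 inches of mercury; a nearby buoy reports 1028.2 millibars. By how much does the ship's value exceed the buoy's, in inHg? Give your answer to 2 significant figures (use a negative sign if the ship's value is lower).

the buoy: 1028.2 mb = 30.3627 inHg.
Difference: 29.7910 − 30.3627 = -0.57 inHg.

-0.57 inHg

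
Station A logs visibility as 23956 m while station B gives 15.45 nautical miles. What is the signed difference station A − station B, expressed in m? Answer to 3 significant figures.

station B: 15.45 nmi = 28613.40 m.
Difference: 23956.00 − 28613.40 = -4660 m.

-4660 m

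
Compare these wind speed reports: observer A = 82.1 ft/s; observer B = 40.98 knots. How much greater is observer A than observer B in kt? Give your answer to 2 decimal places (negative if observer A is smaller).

observer A: 82.1 ft/s = 48.6429 kt.
Difference: 48.6429 − 40.9800 = 7.66 kt.

7.66 kt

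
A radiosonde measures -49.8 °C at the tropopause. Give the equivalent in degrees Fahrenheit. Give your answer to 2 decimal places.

-57.64 °F

°F = °C × 9/5 + 32 = -49.8 × 1.8 + 32 = -57.64 °F.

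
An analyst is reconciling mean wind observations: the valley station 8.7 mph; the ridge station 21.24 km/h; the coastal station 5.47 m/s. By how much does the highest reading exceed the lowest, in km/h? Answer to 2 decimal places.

7.24 km/h

the valley station: 8.7 mph = 14.0013 km/h.
the coastal station: 5.47 m/s = 19.6920 km/h.
Spread: 21.2400 − 14.0013 = 7.24 km/h.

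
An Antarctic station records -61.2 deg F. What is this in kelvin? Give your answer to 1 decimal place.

221.4 K

First to °C: -51.78 °C.
Then to K: 221.4 K.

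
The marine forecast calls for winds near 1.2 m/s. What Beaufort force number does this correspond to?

1.2 m/s lies in the Beaufort 1 band (light air, 0.3–1.5 m/s).

Beaufort force 1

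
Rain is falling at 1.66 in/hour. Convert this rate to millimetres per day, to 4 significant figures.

1.66 in/hour × 25.4 mm/in × 24 hour/day = 1012 mm/day.

1012 mm/day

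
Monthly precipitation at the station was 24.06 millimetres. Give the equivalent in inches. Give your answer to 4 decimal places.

1 mm = 0.0393701 in, so 24.06 × 0.0393701 = 0.9472 in.

0.9472 in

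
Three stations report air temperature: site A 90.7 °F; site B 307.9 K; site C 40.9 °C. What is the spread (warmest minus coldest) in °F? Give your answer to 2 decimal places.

site A: 90.7 °F = 32.611 °C.
site B: 307.9 K = 34.750 °C.
Spread: 40.900 − 32.611 = 8.289 °C = 14.92 °F.

14.92 °F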